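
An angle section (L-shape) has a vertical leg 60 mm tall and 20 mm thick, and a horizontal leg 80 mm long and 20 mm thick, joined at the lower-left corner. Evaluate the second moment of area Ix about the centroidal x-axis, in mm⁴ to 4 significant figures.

Decompose the section into non-overlapping parts with the origin at the bottom-left of its bounding rectangle.
Vertical leg: 20 × 60, A = 1 200 mm², y = 30 mm, Ī = 360 000 mm⁴.
Horizontal leg (remainder): 60 × 20, A = 1 200 mm², y = 10 mm, Ī = 40 000 mm⁴.
Centroid: ȳ = ΣA·y / ΣA = 20 mm.
Transfer each piece to the centroidal x-axis using Ī + A·d² with d = y − 20:
  vertical leg: d = 10 mm → contributes +480 000 mm⁴
  horizontal leg (remainder): d = -10 mm → contributes +160 000 mm⁴
Total I = 640 000 mm⁴.

Ix ≈ 6.400 × 10⁵ mm⁴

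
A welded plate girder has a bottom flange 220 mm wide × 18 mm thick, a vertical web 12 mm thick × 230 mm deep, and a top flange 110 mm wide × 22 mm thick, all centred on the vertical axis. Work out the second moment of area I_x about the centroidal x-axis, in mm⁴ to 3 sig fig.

Treat the section as a set of non-overlapping primitives; coordinates are from the bounding-box lower-left.
Bottom plate: 220 × 18, A = 3 960 mm², y = 9 mm, Ī = 106 920 mm⁴.
Web plate: 12 × 230, A = 2 760 mm², y = 133 mm, Ī = 12 167 000 mm⁴.
Top plate: 110 × 22, A = 2 420 mm², y = 259 mm, Ī = 97 607 mm⁴.
Centroid: ȳ = ΣA·y / ΣA = 112.64 mm.
Transfer each piece to the centroidal x-axis using Ī + A·d² with d = y − 112.64:
  bottom plate: d = -103.64 mm → contributes +42 639 610 mm⁴
  web plate: d = 20.363 mm → contributes +13 311 466 mm⁴
  top plate: d = 146.36 mm → contributes +51 939 325 mm⁴
Total I = 107 890 401 mm⁴.

I_x ≈ 1.08 × 10⁸ mm⁴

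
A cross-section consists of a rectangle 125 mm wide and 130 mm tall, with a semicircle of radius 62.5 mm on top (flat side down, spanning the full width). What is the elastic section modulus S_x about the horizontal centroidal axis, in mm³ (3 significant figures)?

S_x ≈ 6.04 × 10⁵ mm³

Split into non-overlapping primitives; take the origin at the lower-left of the bounding box.
Rectangular body: 125 × 130, A = 16 250 mm², y = 65 mm, Ī = 22 885 417 mm⁴.
Semicircular cap: semicircle r = 62.5, A = 6135.9 mm², y = 156.53 mm, Ī = 1 674 758 mm⁴.
Centroid: ȳ = ΣA·y / ΣA = 90.087 mm.
Transfer each piece to the horizontal centroidal axis using Ī + A·d² with d = y − 90.087:
  rectangular body: d = -25.087 mm → contributes +33 112 469 mm⁴
  semicircular cap: d = 66.439 mm → contributes +28 759 451 mm⁴
Total I = 61 871 920 mm⁴.
Extreme fibre distance c = 102.41 mm; S = I/c = 604 141 mm³.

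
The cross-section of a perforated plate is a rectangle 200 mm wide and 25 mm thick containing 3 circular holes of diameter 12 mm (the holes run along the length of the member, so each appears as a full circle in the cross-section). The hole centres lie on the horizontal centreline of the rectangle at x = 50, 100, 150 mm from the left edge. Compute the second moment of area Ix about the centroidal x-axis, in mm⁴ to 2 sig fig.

Break the section into simple shapes (no overlaps), measuring from the bottom-left corner of the bounding box.
Plate: 200 × 25, A = 5 000 mm², y = 12.5 mm, Ī = 260 417 mm⁴.
Hole 1 (subtracted): ⌀12, A = 113.1 mm², y = 12.5 mm, Ī = 1 018 mm⁴.
Hole 2 (subtracted): ⌀12, A = 113.1 mm², y = 12.5 mm, Ī = 1 018 mm⁴.
Hole 3 (subtracted): ⌀12, A = 113.1 mm², y = 12.5 mm, Ī = 1 018 mm⁴.
By symmetry the centroid is at mid-height, ȳ = 12.5 mm.
All pieces are centred on the centroidal x-axis, so I = ΣĪ (holes subtracted) = 257 363 mm⁴.

Ix ≈ 2.6 × 10⁵ mm⁴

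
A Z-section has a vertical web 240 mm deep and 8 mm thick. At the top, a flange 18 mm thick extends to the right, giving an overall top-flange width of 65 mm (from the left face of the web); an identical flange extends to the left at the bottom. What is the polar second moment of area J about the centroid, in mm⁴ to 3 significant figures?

Split into non-overlapping primitives; take the origin at the lower-left of the bounding box.
Web: 8 × 240, A = 1 920 mm², y = 120 mm, Ī = 9 216 000 mm⁴.
Top flange (beyond web): 57 × 18, A = 1 026 mm², y = 231 mm, Ī = 27 702 mm⁴.
Bottom flange (beyond web): 57 × 18, A = 1 026 mm², y = 9 mm, Ī = 27 702 mm⁴.
Centroid: ȳ = ΣA·y / ΣA = 120 mm.
Transfer each piece to the centroidal x-axis using Ī + A·d² with d = y − 120:
  web: d = 0 mm → contributes +9 216 000 mm⁴
  top flange (beyond web): d = 111 mm → contributes +12 669 048 mm⁴
  bottom flange (beyond web): d = -111 mm → contributes +12 669 048 mm⁴
Total I = 34 554 096 mm⁴.
For the y-axis: x̄ = 61 mm.
Repeating about the centroidal y-axis gives I_y = 2 733 244 mm⁴.
Polar second moment: J = I_x + I_y = 37 287 340 mm⁴.

J ≈ 3.73 × 10⁷ mm⁴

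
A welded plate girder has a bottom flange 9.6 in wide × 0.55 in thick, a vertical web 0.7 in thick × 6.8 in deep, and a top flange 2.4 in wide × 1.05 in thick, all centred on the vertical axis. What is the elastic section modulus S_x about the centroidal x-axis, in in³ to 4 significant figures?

Treat the section as a set of non-overlapping primitives; coordinates are from the bounding-box lower-left.
Bottom plate: 9.6 × 0.55, A = 5.28 in², y = 0.275 in, Ī = 0.1331 in⁴.
Web plate: 0.7 × 6.8, A = 4.76 in², y = 3.95 in, Ī = 18.3419 in⁴.
Top plate: 2.4 × 1.05, A = 2.52 in², y = 7.875 in, Ī = 0.231525 in⁴.
Centroid: ȳ = ΣA·y / ΣA = 3.1926 in.
Transfer each piece to the centroidal x-axis using Ī + A·d² with d = y − 3.1926:
  bottom plate: d = -2.9176 in → contributes +45.0784 in⁴
  web plate: d = 0.757404 in → contributes +21.0725 in⁴
  top plate: d = 4.6824 in → contributes +55.4823 in⁴
Total I = 121.633 in⁴.
Extreme fibre distance c = 5.2074 in; S = I/c = 23.3577 in³.

S_x ≈ 23.36 in³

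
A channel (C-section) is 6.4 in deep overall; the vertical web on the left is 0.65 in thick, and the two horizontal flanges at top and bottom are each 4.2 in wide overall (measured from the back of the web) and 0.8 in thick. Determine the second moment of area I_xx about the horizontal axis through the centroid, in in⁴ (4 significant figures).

Break the section into simple shapes (no overlaps), measuring from the bottom-left corner of the bounding box.
Web: 0.65 × 6.4, A = 4.16 in², y = 3.2 in, Ī = 14.1995 in⁴.
Top flange (beyond web): 3.55 × 0.8, A = 2.84 in², y = 6 in, Ī = 0.151467 in⁴.
Bottom flange (beyond web): 3.55 × 0.8, A = 2.84 in², y = 0.4 in, Ī = 0.151467 in⁴.
By symmetry the centroid is at mid-height, ȳ = 3.2 in.
Transfer each piece to the horizontal axis through the centroid using Ī + A·d² with d = y − 3.2:
  web: d = 0 in → contributes +14.1995 in⁴
  top flange (beyond web): d = 2.8 in → contributes +22.4171 in⁴
  bottom flange (beyond web): d = -2.8 in → contributes +22.4171 in⁴
Total I = 59.0336 in⁴.

I_xx ≈ 59.03 in⁴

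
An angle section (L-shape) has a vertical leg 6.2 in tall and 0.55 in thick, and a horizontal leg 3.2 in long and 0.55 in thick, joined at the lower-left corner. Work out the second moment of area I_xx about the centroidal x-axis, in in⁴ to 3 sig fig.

Break the section into simple shapes (no overlaps), measuring from the bottom-left corner of the bounding box.
Vertical leg: 0.55 × 6.2, A = 3.41 in², y = 3.1 in, Ī = 10.923 in⁴.
Horizontal leg (remainder): 2.65 × 0.55, A = 1.4575 in², y = 0.275 in, Ī = 0.036741 in⁴.
Centroid: ȳ = ΣA·y / ΣA = 2.2541 in.
Transfer each piece to the centroidal x-axis using Ī + A·d² with d = y − 2.2541:
  vertical leg: d = 0.8459 in → contributes +13.363 in⁴
  horizontal leg (remainder): d = -1.9791 in → contributes +5.7455 in⁴
Total I = 19.109 in⁴.

I_xx ≈ 19.1 in⁴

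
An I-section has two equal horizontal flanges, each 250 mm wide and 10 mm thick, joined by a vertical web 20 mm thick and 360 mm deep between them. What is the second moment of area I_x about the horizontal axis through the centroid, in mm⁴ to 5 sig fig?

I_x ≈ 2.4893 × 10⁸ mm⁴

Treat the section as a set of non-overlapping primitives; coordinates are from the bounding-box lower-left.
Bottom flange: 250 × 10, A = 2 500 mm², y = 5 mm, Ī = 20833.33 mm⁴.
Web: 20 × 360, A = 7 200 mm², y = 190 mm, Ī = 77 760 000 mm⁴.
Top flange: 250 × 10, A = 2 500 mm², y = 375 mm, Ī = 20833.33 mm⁴.
By symmetry the centroid is at mid-height, ȳ = 190 mm.
Transfer each piece to the horizontal axis through the centroid using Ī + A·d² with d = y − 190:
  bottom flange: d = -185 mm → contributes +85 583 333 mm⁴
  web: d = 0 mm → contributes +77 760 000 mm⁴
  top flange: d = 185 mm → contributes +85 583 333 mm⁴
Total I = 248 926 667 mm⁴.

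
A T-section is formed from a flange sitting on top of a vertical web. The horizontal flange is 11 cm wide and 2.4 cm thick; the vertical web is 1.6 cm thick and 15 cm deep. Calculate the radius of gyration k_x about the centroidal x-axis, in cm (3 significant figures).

k_x ≈ 5.30 cm

Treat the section as a set of non-overlapping primitives; coordinates are from the bounding-box lower-left.
Flange: 11 × 2.4, A = 26.4 cm², y = 16.2 cm, Ī = 12.672 cm⁴.
Web: 1.6 × 15, A = 24 cm², y = 7.5 cm, Ī = 450 cm⁴.
Centroid: ȳ = ΣA·y / ΣA = 12.057 cm.
Transfer each piece to the centroidal x-axis using Ī + A·d² with d = y − 12.057:
  flange: d = 4.1429 cm → contributes +465.78 cm⁴
  web: d = -4.5571 cm → contributes +948.42 cm⁴
Total I = 1414.2 cm⁴.
Radius of gyration: k = √(I/A) = √(1414.2 / 50.4) = 5.2971 cm.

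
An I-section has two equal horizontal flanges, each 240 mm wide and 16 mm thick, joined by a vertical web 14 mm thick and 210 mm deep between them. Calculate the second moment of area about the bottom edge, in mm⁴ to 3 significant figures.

Split into non-overlapping primitives; take the origin at the lower-left of the bounding box.
Bottom flange: 240 × 16, A = 3 840 mm², y = 8 mm, Ī = 81 920 mm⁴.
Web: 14 × 210, A = 2 940 mm², y = 121 mm, Ī = 10 804 500 mm⁴.
Top flange: 240 × 16, A = 3 840 mm², y = 234 mm, Ī = 81 920 mm⁴.
Transfer each piece to the base of the section using Ī + A·d² with d = y − 0:
  bottom flange: d = 8 mm → contributes +327 680 mm⁴
  web: d = 121 mm → contributes +53 849 040 mm⁴
  top flange: d = 234 mm → contributes +210 344 960 mm⁴
Total I = 264 521 680 mm⁴.

I_base ≈ 2.65 × 10⁸ mm⁴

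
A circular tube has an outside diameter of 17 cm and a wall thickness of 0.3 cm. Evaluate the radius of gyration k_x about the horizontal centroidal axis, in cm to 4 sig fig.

Split into non-overlapping primitives; take the origin at the lower-left of the bounding box.
Outer circle: ⌀17, A = 226.98 cm², y = 8.5 cm, Ī = 4099.83 cm⁴.
Bore (subtracted): ⌀16.4, A = 211.241 cm², y = 8.5 cm, Ī = 3550.96 cm⁴.
By symmetry the centroid is at mid-height, ȳ = 8.5 cm.
All pieces are centred on the horizontal centroidal axis, so I = ΣĪ (holes subtracted) = 548.872 cm⁴.
Radius of gyration: k = √(I/A) = √(548.872 / 15.7394) = 5.90529 cm.

k_x ≈ 5.905 cm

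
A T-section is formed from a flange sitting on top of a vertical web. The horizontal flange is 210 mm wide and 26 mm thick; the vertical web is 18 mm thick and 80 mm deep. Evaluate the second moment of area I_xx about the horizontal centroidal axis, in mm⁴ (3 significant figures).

Treat the section as a set of non-overlapping primitives; coordinates are from the bounding-box lower-left.
Flange: 210 × 26, A = 5 460 mm², y = 93 mm, Ī = 307 580 mm⁴.
Web: 18 × 80, A = 1 440 mm², y = 40 mm, Ī = 768 000 mm⁴.
Centroid: ȳ = ΣA·y / ΣA = 81.939 mm.
Transfer each piece to the horizontal centroidal axis using Ī + A·d² with d = y − 81.939:
  flange: d = 11.061 mm → contributes +975 572 mm⁴
  web: d = -41.939 mm → contributes +3 300 803 mm⁴
Total I = 4 276 374 mm⁴.

I_xx ≈ 4.28 × 10⁶ mm⁴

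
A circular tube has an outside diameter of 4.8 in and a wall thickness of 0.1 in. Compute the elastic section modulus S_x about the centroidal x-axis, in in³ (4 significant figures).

Break the section into simple shapes (no overlaps), measuring from the bottom-left corner of the bounding box.
Outer circle: ⌀4.8, A = 18.0956 in², y = 2.4 in, Ī = 26.0576 in⁴.
Bore (subtracted): ⌀4.6, A = 16.619 in², y = 2.4 in, Ī = 21.9787 in⁴.
By symmetry the centroid is at mid-height, ȳ = 2.4 in.
All pieces are centred on the centroidal x-axis, so I = ΣĪ (holes subtracted) = 4.07897 in⁴.
Extreme fibre distance c = 2.4 in; S = I/c = 1.69957 in³.

S_x ≈ 1.700 in³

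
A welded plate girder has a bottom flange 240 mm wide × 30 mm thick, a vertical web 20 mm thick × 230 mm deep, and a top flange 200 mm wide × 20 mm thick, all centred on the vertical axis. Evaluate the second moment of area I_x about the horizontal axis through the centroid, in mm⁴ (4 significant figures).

I_x ≈ 1.931 × 10⁸ mm⁴

Split into non-overlapping primitives; take the origin at the lower-left of the bounding box.
Bottom plate: 240 × 30, A = 7 200 mm², y = 15 mm, Ī = 540 000 mm⁴.
Web plate: 20 × 230, A = 4 600 mm², y = 145 mm, Ī = 20 278 333 mm⁴.
Top plate: 200 × 20, A = 4 000 mm², y = 270 mm, Ī = 133 333 mm⁴.
Centroid: ȳ = ΣA·y / ΣA = 117.405 mm.
Transfer each piece to the horizontal axis through the centroid using Ī + A·d² with d = y − 117.405:
  bottom plate: d = -102.405 mm → contributes +76 044 938 mm⁴
  web plate: d = 27.5949 mm → contributes +23 781 144 mm⁴
  top plate: d = 152.595 mm → contributes +93 274 192 mm⁴
Total I = 193 100 274 mm⁴.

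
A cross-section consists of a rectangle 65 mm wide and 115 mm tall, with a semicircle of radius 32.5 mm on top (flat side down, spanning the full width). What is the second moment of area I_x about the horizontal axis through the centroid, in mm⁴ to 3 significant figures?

Split into non-overlapping primitives; take the origin at the lower-left of the bounding box.
Rectangular body: 65 × 115, A = 7 475 mm², y = 57.5 mm, Ī = 8 238 073 mm⁴.
Semicircular cap: semicircle r = 32.5, A = 1659.2 mm², y = 128.79 mm, Ī = 122 452 mm⁴.
Centroid: ȳ = ΣA·y / ΣA = 70.45 mm.
Transfer each piece to the horizontal axis through the centroid using Ī + A·d² with d = y − 70.45:
  rectangular body: d = -12.95 mm → contributes +9 491 638 mm⁴
  semicircular cap: d = 58.343 mm → contributes +5 770 149 mm⁴
Total I = 15 261 786 mm⁴.

I_x ≈ 1.53 × 10⁷ mm⁴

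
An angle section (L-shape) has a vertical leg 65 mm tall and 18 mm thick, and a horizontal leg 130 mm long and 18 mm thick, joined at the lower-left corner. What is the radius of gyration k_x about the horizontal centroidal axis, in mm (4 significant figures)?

k_x ≈ 16.57 mm

Decompose the section into non-overlapping parts with the origin at the bottom-left of its bounding rectangle.
Vertical leg: 18 × 65, A = 1 170 mm², y = 32.5 mm, Ī = 411 938 mm⁴.
Horizontal leg (remainder): 112 × 18, A = 2 016 mm², y = 9 mm, Ī = 54 432 mm⁴.
Centroid: ȳ = ΣA·y / ΣA = 17.6299 mm.
Transfer each piece to the horizontal centroidal axis using Ī + A·d² with d = y − 17.6299:
  vertical leg: d = 14.8701 mm → contributes +670 646 mm⁴
  horizontal leg (remainder): d = -8.62994 mm → contributes +204 575 mm⁴
Total I = 875 222 mm⁴.
Radius of gyration: k = √(I/A) = √(875 222 / 3 186) = 16.5743 mm.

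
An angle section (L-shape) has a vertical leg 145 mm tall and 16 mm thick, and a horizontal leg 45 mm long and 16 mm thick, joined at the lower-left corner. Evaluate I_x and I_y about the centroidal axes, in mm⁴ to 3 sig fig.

Split into non-overlapping primitives; take the origin at the lower-left of the bounding box.
Vertical leg: 16 × 145, A = 2 320 mm², y = 72.5 mm, Ī = 4 064 833 mm⁴.
Horizontal leg (remainder): 29 × 16, A = 464 mm², y = 8 mm, Ī = 9898.7 mm⁴.
Centroid: ȳ = ΣA·y / ΣA = 61.75 mm.
Transfer each piece to the centroidal x-axis using Ī + A·d² with d = y − 61.75:
  vertical leg: d = 10.75 mm → contributes +4 332 938 mm⁴
  horizontal leg (remainder): d = -53.75 mm → contributes +1 350 424 mm⁴
Total I = 5 683 362 mm⁴.
For the y-axis: x̄ = 11.75 mm.
Repeating about the centroidal y-axis gives I_y = 277 762 mm⁴.

I_x ≈ 5.68 × 10⁶ mm⁴, I_y ≈ 2.78 × 10⁵ mm⁴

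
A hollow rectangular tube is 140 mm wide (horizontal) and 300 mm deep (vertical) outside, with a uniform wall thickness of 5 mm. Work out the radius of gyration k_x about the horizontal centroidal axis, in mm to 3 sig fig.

k_x ≈ 109 mm

Decompose the section into non-overlapping parts with the origin at the bottom-left of its bounding rectangle.
Outer rectangle: 140 × 300, A = 42 000 mm², y = 150 mm, Ī = 315 000 000 mm⁴.
Inner void (subtracted): 130 × 290, A = 37 700 mm², y = 150 mm, Ī = 264 214 167 mm⁴.
By symmetry the centroid is at mid-height, ȳ = 150 mm.
All pieces are centred on the horizontal centroidal axis, so I = ΣĪ (holes subtracted) = 50 785 833 mm⁴.
Radius of gyration: k = √(I/A) = √(50 785 833 / 4 300) = 108.68 mm.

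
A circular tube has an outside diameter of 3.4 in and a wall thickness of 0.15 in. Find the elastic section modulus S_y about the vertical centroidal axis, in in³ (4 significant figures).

S_y ≈ 1.192 in³

Treat the section as a set of non-overlapping primitives; coordinates are from the bounding-box lower-left.
Outer circle: ⌀3.4, A = 9.0792 in², x = 1.7 in, Ī = 6.55972 in⁴.
Bore (subtracted): ⌀3.1, A = 7.54768 in², x = 1.7 in, Ī = 4.53332 in⁴.
By symmetry the centroid is at mid-width, x̄ = 1.7 in.
All pieces are centred on the vertical centroidal axis, so I = ΣĪ (holes subtracted) = 2.0264 in⁴.
Extreme fibre distance c = 1.7 in; S = I/c = 1.192 in³.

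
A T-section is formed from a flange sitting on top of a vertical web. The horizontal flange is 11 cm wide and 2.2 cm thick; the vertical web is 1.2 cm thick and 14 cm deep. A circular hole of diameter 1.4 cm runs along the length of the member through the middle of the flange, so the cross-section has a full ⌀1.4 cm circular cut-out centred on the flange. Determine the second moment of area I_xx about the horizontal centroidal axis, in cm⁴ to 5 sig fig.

I_xx ≈ 916.95 cm⁴

Split into non-overlapping primitives; take the origin at the lower-left of the bounding box.
Flange: 11 × 2.2, A = 24.2 cm², y = 15.1 cm, Ī = 9.760667 cm⁴.
Web: 1.2 × 14, A = 16.8 cm², y = 7 cm, Ī = 274.4 cm⁴.
Hole (subtracted): ⌀1.4, A = 1.53938 cm², y = 15.1 cm, Ī = 0.1885741 cm⁴.
Centroid: ȳ = ΣA·y / ΣA = 11.6515 cm.
Transfer each piece to the horizontal centroidal axis using Ī + A·d² with d = y − 11.6515:
  flange: d = 3.448501 cm → contributes +297.551 cm⁴
  web: d = -4.651499 cm → contributes +637.8922 cm⁴
  hole: d = 3.448501 cm → contributes −18.49513 cm⁴
Total I = 916.948 cm⁴.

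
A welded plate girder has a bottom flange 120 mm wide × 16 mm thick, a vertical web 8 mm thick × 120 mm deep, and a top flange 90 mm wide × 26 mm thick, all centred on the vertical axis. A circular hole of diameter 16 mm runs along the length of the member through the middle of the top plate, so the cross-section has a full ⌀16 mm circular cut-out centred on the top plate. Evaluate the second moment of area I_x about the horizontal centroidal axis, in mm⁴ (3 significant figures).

I_x ≈ 2.15 × 10⁷ mm⁴

Treat the section as a set of non-overlapping primitives; coordinates are from the bounding-box lower-left.
Bottom plate: 120 × 16, A = 1 920 mm², y = 8 mm, Ī = 40 960 mm⁴.
Web plate: 8 × 120, A = 960 mm², y = 76 mm, Ī = 1 152 000 mm⁴.
Top plate: 90 × 26, A = 2 340 mm², y = 149 mm, Ī = 131 820 mm⁴.
Hole (subtracted): ⌀16, A = 201.06 mm², y = 149 mm, Ī = 3 217 mm⁴.
Centroid: ȳ = ΣA·y / ΣA = 81.097 mm.
Transfer each piece to the horizontal centroidal axis using Ī + A·d² with d = y − 81.097:
  bottom plate: d = -73.097 mm → contributes +10 299 902 mm⁴
  web plate: d = -5.0972 mm → contributes +1 176 942 mm⁴
  top plate: d = 67.903 mm → contributes +10 921 072 mm⁴
  hole: d = 67.903 mm → contributes −930 272 mm⁴
Total I = 21 467 645 mm⁴.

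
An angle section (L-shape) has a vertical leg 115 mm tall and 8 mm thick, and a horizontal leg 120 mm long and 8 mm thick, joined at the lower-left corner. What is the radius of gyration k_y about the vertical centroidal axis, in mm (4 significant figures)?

Break the section into simple shapes (no overlaps), measuring from the bottom-left corner of the bounding box.
Vertical leg: 8 × 115, A = 920 mm², x = 4 mm, Ī = 4906.67 mm⁴.
Horizontal leg (remainder): 112 × 8, A = 896 mm², x = 64 mm, Ī = 936 619 mm⁴.
Centroid: x̄ = ΣA·x / ΣA = 33.6035 mm.
Transfer each piece to the vertical centroidal axis using Ī + A·d² with d = x − 33.6035:
  vertical leg: d = -29.6035 mm → contributes +811 166 mm⁴
  horizontal leg (remainder): d = 30.3965 mm → contributes +1 764 474 mm⁴
Total I = 2 575 640 mm⁴.
Radius of gyration: k = √(I/A) = √(2 575 640 / 1 816) = 37.6604 mm.

k_y ≈ 37.66 mm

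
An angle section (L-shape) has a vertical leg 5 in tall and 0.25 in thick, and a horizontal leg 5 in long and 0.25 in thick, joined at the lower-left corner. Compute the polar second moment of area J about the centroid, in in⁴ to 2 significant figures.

Split into non-overlapping primitives; take the origin at the lower-left of the bounding box.
Vertical leg: 0.25 × 5, A = 1.25 in², y = 2.5 in, Ī = 2.604 in⁴.
Horizontal leg (remainder): 4.75 × 0.25, A = 1.188 in², y = 0.125 in, Ī = 0.006185 in⁴.
Centroid: ȳ = ΣA·y / ΣA = 1.343 in.
Transfer each piece to the centroidal x-axis using Ī + A·d² with d = y − 1.343:
  vertical leg: d = 1.157 in → contributes +4.278 in⁴
  horizontal leg (remainder): d = -1.218 in → contributes +1.768 in⁴
Total I = 6.045 in⁴.
For the y-axis: x̄ = 1.343 in.
Repeating about the centroidal y-axis gives I_y = 6.045 in⁴.
Polar second moment: J = I_x + I_y = 12.09 in⁴.

J ≈ 12 in⁴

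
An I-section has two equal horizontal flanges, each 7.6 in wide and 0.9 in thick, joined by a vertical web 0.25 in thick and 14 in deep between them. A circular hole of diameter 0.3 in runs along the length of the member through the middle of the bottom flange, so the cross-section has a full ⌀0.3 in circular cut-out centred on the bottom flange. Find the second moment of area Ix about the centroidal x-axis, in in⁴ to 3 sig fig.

Ix ≈ 813 in⁴

Break the section into simple shapes (no overlaps), measuring from the bottom-left corner of the bounding box.
Bottom flange: 7.6 × 0.9, A = 6.84 in², y = 0.45 in, Ī = 0.4617 in⁴.
Web: 0.25 × 14, A = 3.5 in², y = 7.9 in, Ī = 57.167 in⁴.
Top flange: 7.6 × 0.9, A = 6.84 in², y = 15.35 in, Ī = 0.4617 in⁴.
Hole (subtracted): ⌀0.3, A = 0.070686 in², y = 0.45 in, Ī = 0.00039761 in⁴.
Centroid: ȳ = ΣA·y / ΣA = 7.9308 in.
Transfer each piece to the centroidal x-axis using Ī + A·d² with d = y − 7.9308:
  bottom flange: d = -7.4808 in → contributes +383.24 in⁴
  web: d = -0.030779 in → contributes +57.17 in⁴
  top flange: d = 7.4192 in → contributes +376.97 in⁴
  hole: d = -7.4808 in → contributes −3.9561 in⁴
Total I = 813.42 in⁴.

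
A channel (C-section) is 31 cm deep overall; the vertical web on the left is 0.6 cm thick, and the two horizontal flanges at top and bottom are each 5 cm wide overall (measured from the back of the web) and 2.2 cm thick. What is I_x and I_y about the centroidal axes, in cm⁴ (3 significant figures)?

Treat the section as a set of non-overlapping primitives; coordinates are from the bounding-box lower-left.
Web: 0.6 × 31, A = 18.6 cm², y = 15.5 cm, Ī = 1489.6 cm⁴.
Top flange (beyond web): 4.4 × 2.2, A = 9.68 cm², y = 29.9 cm, Ī = 3.9043 cm⁴.
Bottom flange (beyond web): 4.4 × 2.2, A = 9.68 cm², y = 1.1 cm, Ī = 3.9043 cm⁴.
By symmetry the centroid is at mid-height, ȳ = 15.5 cm.
Transfer each piece to the centroidal x-axis using Ī + A·d² with d = y − 15.5:
  web: d = 0 cm → contributes +1489.6 cm⁴
  top flange (beyond web): d = 14.4 cm → contributes +2011.1 cm⁴
  bottom flange (beyond web): d = -14.4 cm → contributes +2011.1 cm⁴
Total I = 5511.8 cm⁴.
For the y-axis: x̄ = 1.575 cm.
Repeating about the centroidal y-axis gives I_y = 91.081 cm⁴.

I_x ≈ 5510 cm⁴, I_y ≈ 91.1 cm⁴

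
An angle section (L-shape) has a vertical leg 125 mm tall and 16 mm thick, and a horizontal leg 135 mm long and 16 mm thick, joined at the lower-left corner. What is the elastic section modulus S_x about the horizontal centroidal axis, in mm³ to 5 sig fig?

Split into non-overlapping primitives; take the origin at the lower-left of the bounding box.
Vertical leg: 16 × 125, A = 2 000 mm², y = 62.5 mm, Ī = 2 604 167 mm⁴.
Horizontal leg (remainder): 119 × 16, A = 1 904 mm², y = 8 mm, Ī = 40618.67 mm⁴.
Centroid: ȳ = ΣA·y / ΣA = 35.92008 mm.
Transfer each piece to the horizontal centroidal axis using Ī + A·d² with d = y − 35.92008:
  vertical leg: d = 26.57992 mm → contributes +4 017 151 mm⁴
  horizontal leg (remainder): d = -27.92008 mm → contributes +1 524 846 mm⁴
Total I = 5 541 996 mm⁴.
Extreme fibre distance c = 89.07992 mm; S = I/c = 62213.76 mm³.

S_x ≈ 6.2214 × 10⁴ mm³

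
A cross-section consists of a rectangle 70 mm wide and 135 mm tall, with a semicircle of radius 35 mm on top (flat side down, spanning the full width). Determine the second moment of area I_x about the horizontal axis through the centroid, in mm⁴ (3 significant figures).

Break the section into simple shapes (no overlaps), measuring from the bottom-left corner of the bounding box.
Rectangular body: 70 × 135, A = 9 450 mm², y = 67.5 mm, Ī = 14 352 188 mm⁴.
Semicircular cap: semicircle r = 35, A = 1924.2 mm², y = 149.85 mm, Ī = 164 704 mm⁴.
Centroid: ȳ = ΣA·y / ΣA = 81.432 mm.
Transfer each piece to the horizontal axis through the centroid using Ī + A·d² with d = y − 81.432:
  rectangular body: d = -13.932 mm → contributes +16 186 504 mm⁴
  semicircular cap: d = 68.422 mm → contributes +9 173 156 mm⁴
Total I = 25 359 660 mm⁴.

I_x ≈ 2.54 × 10⁷ mm⁴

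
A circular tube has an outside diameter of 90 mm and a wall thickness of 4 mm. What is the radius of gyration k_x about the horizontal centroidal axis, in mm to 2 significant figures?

Break the section into simple shapes (no overlaps), measuring from the bottom-left corner of the bounding box.
Outer circle: ⌀90, A = 6 362 mm², y = 45 mm, Ī = 3 220 623 mm⁴.
Bore (subtracted): ⌀82, A = 5 281 mm², y = 45 mm, Ī = 2 219 347 mm⁴.
By symmetry the centroid is at mid-height, ȳ = 45 mm.
All pieces are centred on the horizontal centroidal axis, so I = ΣĪ (holes subtracted) = 1 001 276 mm⁴.
Radius of gyration: k = √(I/A) = √(1 001 276 / 1 081) = 30.44 mm.

k_x ≈ 30 mm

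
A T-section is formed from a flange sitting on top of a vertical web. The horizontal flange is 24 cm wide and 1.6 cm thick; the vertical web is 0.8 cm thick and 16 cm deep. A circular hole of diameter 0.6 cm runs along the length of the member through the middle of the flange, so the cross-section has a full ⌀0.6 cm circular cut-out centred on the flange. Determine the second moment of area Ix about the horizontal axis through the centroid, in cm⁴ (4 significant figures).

Ix ≈ 1023 cm⁴

Decompose the section into non-overlapping parts with the origin at the bottom-left of its bounding rectangle.
Flange: 24 × 1.6, A = 38.4 cm², y = 16.8 cm, Ī = 8.192 cm⁴.
Web: 0.8 × 16, A = 12.8 cm², y = 8 cm, Ī = 273.067 cm⁴.
Hole (subtracted): ⌀0.6, A = 0.282743 cm², y = 16.8 cm, Ī = 0.00636173 cm⁴.
Centroid: ȳ = ΣA·y / ΣA = 14.5878 cm.
Transfer each piece to the horizontal axis through the centroid using Ī + A·d² with d = y − 14.5878:
  flange: d = 2.21222 cm → contributes +196.118 cm⁴
  web: d = -6.58778 cm → contributes +828.572 cm⁴
  hole: d = 2.21222 cm → contributes −1.39008 cm⁴
Total I = 1023.3 cm⁴.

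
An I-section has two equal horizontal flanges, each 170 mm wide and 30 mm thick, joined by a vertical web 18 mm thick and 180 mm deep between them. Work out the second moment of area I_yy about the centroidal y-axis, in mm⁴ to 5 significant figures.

Break the section into simple shapes (no overlaps), measuring from the bottom-left corner of the bounding box.
Bottom flange: 170 × 30, A = 5 100 mm², x = 85 mm, Ī = 12 282 500 mm⁴.
Web: 18 × 180, A = 3 240 mm², x = 85 mm, Ī = 87 480 mm⁴.
Top flange: 170 × 30, A = 5 100 mm², x = 85 mm, Ī = 12 282 500 mm⁴.
By symmetry the centroid is at mid-width, x̄ = 85 mm.
All pieces are centred on the centroidal y-axis, so I = ΣĪ = 24 652 480 mm⁴.

I_yy ≈ 2.4652 × 10⁷ mm⁴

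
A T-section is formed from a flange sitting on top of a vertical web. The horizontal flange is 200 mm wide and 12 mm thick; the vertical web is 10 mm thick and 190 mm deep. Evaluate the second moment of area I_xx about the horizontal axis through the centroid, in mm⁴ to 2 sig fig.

Treat the section as a set of non-overlapping primitives; coordinates are from the bounding-box lower-left.
Flange: 200 × 12, A = 2 400 mm², y = 196 mm, Ī = 28 800 mm⁴.
Web: 10 × 190, A = 1 900 mm², y = 95 mm, Ī = 5 715 833 mm⁴.
Centroid: ȳ = ΣA·y / ΣA = 151.4 mm.
Transfer each piece to the horizontal axis through the centroid using Ī + A·d² with d = y − 151.4:
  flange: d = 44.63 mm → contributes +4 808 760 mm⁴
  web: d = -56.37 mm → contributes +11 753 678 mm⁴
Total I = 16 562 438 mm⁴.

I_xx ≈ 1.7 × 10⁷ mm⁴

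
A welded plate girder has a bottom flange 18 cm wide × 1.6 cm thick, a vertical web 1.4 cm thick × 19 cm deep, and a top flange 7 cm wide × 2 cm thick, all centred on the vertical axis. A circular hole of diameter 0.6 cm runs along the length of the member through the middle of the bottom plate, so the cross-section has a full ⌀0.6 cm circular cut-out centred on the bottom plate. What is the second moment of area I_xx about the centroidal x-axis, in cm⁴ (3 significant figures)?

Split into non-overlapping primitives; take the origin at the lower-left of the bounding box.
Bottom plate: 18 × 1.6, A = 28.8 cm², y = 0.8 cm, Ī = 6.144 cm⁴.
Web plate: 1.4 × 19, A = 26.6 cm², y = 11.1 cm, Ī = 800.22 cm⁴.
Top plate: 7 × 2, A = 14 cm², y = 21.6 cm, Ī = 4.6667 cm⁴.
Hole (subtracted): ⌀0.6, A = 0.28274 cm², y = 0.8 cm, Ī = 0.0063617 cm⁴.
Centroid: ȳ = ΣA·y / ΣA = 8.9771 cm.
Transfer each piece to the centroidal x-axis using Ī + A·d² with d = y − 8.9771:
  bottom plate: d = -8.1771 cm → contributes +1931.9 cm⁴
  web plate: d = 2.1229 cm → contributes +920.09 cm⁴
  top plate: d = 12.623 cm → contributes +2235.4 cm⁴
  hole: d = -8.1771 cm → contributes −18.912 cm⁴
Total I = 5068.4 cm⁴.

I_xx ≈ 5070 cm⁴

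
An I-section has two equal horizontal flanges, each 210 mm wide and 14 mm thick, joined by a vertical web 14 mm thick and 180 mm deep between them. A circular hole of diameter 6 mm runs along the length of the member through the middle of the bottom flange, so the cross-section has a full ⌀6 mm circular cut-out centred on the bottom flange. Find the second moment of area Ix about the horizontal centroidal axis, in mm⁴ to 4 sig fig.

Split into non-overlapping primitives; take the origin at the lower-left of the bounding box.
Bottom flange: 210 × 14, A = 2 940 mm², y = 7 mm, Ī = 48 020 mm⁴.
Web: 14 × 180, A = 2 520 mm², y = 104 mm, Ī = 6 804 000 mm⁴.
Top flange: 210 × 14, A = 2 940 mm², y = 201 mm, Ī = 48 020 mm⁴.
Hole (subtracted): ⌀6, A = 28.2743 mm², y = 7 mm, Ī = 63.6173 mm⁴.
Centroid: ȳ = ΣA·y / ΣA = 104.328 mm.
Transfer each piece to the horizontal centroidal axis using Ī + A·d² with d = y − 104.328:
  bottom flange: d = -97.3276 mm → contributes +27 897 648 mm⁴
  web: d = -0.327604 mm → contributes +6 804 270 mm⁴
  top flange: d = 96.6724 mm → contributes +27 523 943 mm⁴
  hole: d = -97.3276 mm → contributes −267 897 mm⁴
Total I = 61 957 965 mm⁴.

Ix ≈ 6.196 × 10⁷ mm⁴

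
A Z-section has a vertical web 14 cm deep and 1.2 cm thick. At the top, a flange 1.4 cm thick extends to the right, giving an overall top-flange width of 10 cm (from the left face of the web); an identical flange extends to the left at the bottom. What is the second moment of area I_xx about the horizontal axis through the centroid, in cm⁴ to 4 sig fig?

I_xx ≈ 1256 cm⁴

Break the section into simple shapes (no overlaps), measuring from the bottom-left corner of the bounding box.
Web: 1.2 × 14, A = 16.8 cm², y = 7 cm, Ī = 274.4 cm⁴.
Top flange (beyond web): 8.8 × 1.4, A = 12.32 cm², y = 13.3 cm, Ī = 2.01227 cm⁴.
Bottom flange (beyond web): 8.8 × 1.4, A = 12.32 cm², y = 0.7 cm, Ī = 2.01227 cm⁴.
Centroid: ȳ = ΣA·y / ΣA = 7 cm.
Transfer each piece to the horizontal axis through the centroid using Ī + A·d² with d = y − 7:
  web: d = 0 cm → contributes +274.4 cm⁴
  top flange (beyond web): d = 6.3 cm → contributes +490.993 cm⁴
  bottom flange (beyond web): d = -6.3 cm → contributes +490.993 cm⁴
Total I = 1256.39 cm⁴.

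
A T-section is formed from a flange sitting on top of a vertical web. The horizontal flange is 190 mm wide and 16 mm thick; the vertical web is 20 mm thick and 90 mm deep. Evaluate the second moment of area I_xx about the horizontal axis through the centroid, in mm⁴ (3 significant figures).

Decompose the section into non-overlapping parts with the origin at the bottom-left of its bounding rectangle.
Flange: 190 × 16, A = 3 040 mm², y = 98 mm, Ī = 64 853 mm⁴.
Web: 20 × 90, A = 1 800 mm², y = 45 mm, Ī = 1 215 000 mm⁴.
Centroid: ȳ = ΣA·y / ΣA = 78.289 mm.
Transfer each piece to the horizontal axis through the centroid using Ī + A·d² with d = y − 78.289:
  flange: d = 19.711 mm → contributes +1 245 934 mm⁴
  web: d = -33.289 mm → contributes +3 209 714 mm⁴
Total I = 4 455 648 mm⁴.

I_xx ≈ 4.46 × 10⁶ mm⁴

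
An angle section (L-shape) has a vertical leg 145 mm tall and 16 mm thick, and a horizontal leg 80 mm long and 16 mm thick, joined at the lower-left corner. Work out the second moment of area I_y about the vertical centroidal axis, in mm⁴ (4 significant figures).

I_y ≈ 1.536 × 10⁶ mm⁴

Break the section into simple shapes (no overlaps), measuring from the bottom-left corner of the bounding box.
Vertical leg: 16 × 145, A = 2 320 mm², x = 8 mm, Ī = 49493.3 mm⁴.
Horizontal leg (remainder): 64 × 16, A = 1 024 mm², x = 48 mm, Ī = 349 525 mm⁴.
Centroid: x̄ = ΣA·x / ΣA = 20.2488 mm.
Transfer each piece to the vertical centroidal axis using Ī + A·d² with d = x − 20.2488:
  vertical leg: d = -12.2488 mm → contributes +397 570 mm⁴
  horizontal leg (remainder): d = 27.7512 mm → contributes +1 138 137 mm⁴
Total I = 1 535 708 mm⁴.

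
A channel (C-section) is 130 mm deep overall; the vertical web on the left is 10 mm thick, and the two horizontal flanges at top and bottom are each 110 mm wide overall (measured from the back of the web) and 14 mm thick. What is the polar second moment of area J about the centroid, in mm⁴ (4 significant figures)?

J ≈ 1.633 × 10⁷ mm⁴

Split into non-overlapping primitives; take the origin at the lower-left of the bounding box.
Web: 10 × 130, A = 1 300 mm², y = 65 mm, Ī = 1 830 833 mm⁴.
Top flange (beyond web): 100 × 14, A = 1 400 mm², y = 123 mm, Ī = 22866.7 mm⁴.
Bottom flange (beyond web): 100 × 14, A = 1 400 mm², y = 7 mm, Ī = 22866.7 mm⁴.
By symmetry the centroid is at mid-height, ȳ = 65 mm.
Transfer each piece to the centroidal x-axis using Ī + A·d² with d = y − 65:
  web: d = 0 mm → contributes +1 830 833 mm⁴
  top flange (beyond web): d = 58 mm → contributes +4 732 467 mm⁴
  bottom flange (beyond web): d = -58 mm → contributes +4 732 467 mm⁴
Total I = 11 295 767 mm⁴.
For the y-axis: x̄ = 42.561 mm.
Repeating about the centroidal y-axis gives I_y = 5 029 776 mm⁴.
Polar second moment: J = I_x + I_y = 16 325 543 mm⁴.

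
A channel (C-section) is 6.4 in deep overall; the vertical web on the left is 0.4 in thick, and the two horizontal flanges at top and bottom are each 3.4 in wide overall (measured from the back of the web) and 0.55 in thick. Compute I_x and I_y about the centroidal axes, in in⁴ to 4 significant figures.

Break the section into simple shapes (no overlaps), measuring from the bottom-left corner of the bounding box.
Web: 0.4 × 6.4, A = 2.56 in², y = 3.2 in, Ī = 8.73813 in⁴.
Top flange (beyond web): 3 × 0.55, A = 1.65 in², y = 6.125 in, Ī = 0.0415938 in⁴.
Bottom flange (beyond web): 3 × 0.55, A = 1.65 in², y = 0.275 in, Ī = 0.0415938 in⁴.
By symmetry the centroid is at mid-height, ȳ = 3.2 in.
Transfer each piece to the centroidal x-axis using Ī + A·d² with d = y − 3.2:
  web: d = 0 in → contributes +8.73813 in⁴
  top flange (beyond web): d = 2.925 in → contributes +14.1584 in⁴
  bottom flange (beyond web): d = -2.925 in → contributes +14.1584 in⁴
Total I = 37.0549 in⁴.
For the y-axis: x̄ = 1.15734 in.
Repeating about the centroidal y-axis gives I_y = 6.67547 in⁴.

I_x ≈ 37.05 in⁴, I_y ≈ 6.675 in⁴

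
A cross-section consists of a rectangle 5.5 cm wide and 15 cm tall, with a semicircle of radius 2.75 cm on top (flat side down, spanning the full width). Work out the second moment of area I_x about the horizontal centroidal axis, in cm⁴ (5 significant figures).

Treat the section as a set of non-overlapping primitives; coordinates are from the bounding-box lower-left.
Rectangular body: 5.5 × 15, A = 82.5 cm², y = 7.5 cm, Ī = 1546.875 cm⁴.
Semicircular cap: semicircle r = 2.75, A = 11.87915 cm², y = 16.16714 cm, Ī = 6.277155 cm⁴.
Centroid: ȳ = ΣA·y / ΣA = 8.5909 cm.
Transfer each piece to the horizontal centroidal axis using Ī + A·d² with d = y − 8.5909:
  rectangular body: d = -1.0909 cm → contributes +1645.055 cm⁴
  semicircular cap: d = 7.576237 cm → contributes +688.1326 cm⁴
Total I = 2333.188 cm⁴.

I_x ≈ 2333.2 cm⁴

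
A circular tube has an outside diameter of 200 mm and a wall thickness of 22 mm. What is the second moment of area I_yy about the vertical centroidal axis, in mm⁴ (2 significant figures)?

Treat the section as a set of non-overlapping primitives; coordinates are from the bounding-box lower-left.
Outer circle: ⌀200, A = 31 416 mm², x = 100 mm, Ī = 78 539 816 mm⁴.
Bore (subtracted): ⌀156, A = 19 113 mm², x = 100 mm, Ī = 29 071 557 mm⁴.
By symmetry the centroid is at mid-width, x̄ = 100 mm.
All pieces are centred on the vertical centroidal axis, so I = ΣĪ (holes subtracted) = 49 468 259 mm⁴.

I_yy ≈ 4.9 × 10⁷ mm⁴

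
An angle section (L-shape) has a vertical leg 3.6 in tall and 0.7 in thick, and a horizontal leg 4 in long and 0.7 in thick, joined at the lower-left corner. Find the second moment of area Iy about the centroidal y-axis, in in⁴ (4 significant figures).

Iy ≈ 7.020 in⁴

Break the section into simple shapes (no overlaps), measuring from the bottom-left corner of the bounding box.
Vertical leg: 0.7 × 3.6, A = 2.52 in², x = 0.35 in, Ī = 0.1029 in⁴.
Horizontal leg (remainder): 3.3 × 0.7, A = 2.31 in², x = 2.35 in, Ī = 2.09633 in⁴.
Centroid: x̄ = ΣA·x / ΣA = 1.30652 in.
Transfer each piece to the centroidal y-axis using Ī + A·d² with d = x − 1.30652:
  vertical leg: d = -0.956522 in → contributes +2.40853 in⁴
  horizontal leg (remainder): d = 1.04348 in → contributes +4.61156 in⁴
Total I = 7.02009 in⁴.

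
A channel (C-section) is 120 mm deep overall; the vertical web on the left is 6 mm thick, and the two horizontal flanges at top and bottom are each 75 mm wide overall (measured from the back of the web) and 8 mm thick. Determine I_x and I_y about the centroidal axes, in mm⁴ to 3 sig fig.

Split into non-overlapping primitives; take the origin at the lower-left of the bounding box.
Web: 6 × 120, A = 720 mm², y = 60 mm, Ī = 864 000 mm⁴.
Top flange (beyond web): 69 × 8, A = 552 mm², y = 116 mm, Ī = 2 944 mm⁴.
Bottom flange (beyond web): 69 × 8, A = 552 mm², y = 4 mm, Ī = 2 944 mm⁴.
By symmetry the centroid is at mid-height, ȳ = 60 mm.
Transfer each piece to the centroidal x-axis using Ī + A·d² with d = y − 60:
  web: d = 0 mm → contributes +864 000 mm⁴
  top flange (beyond web): d = 56 mm → contributes +1 734 016 mm⁴
  bottom flange (beyond web): d = -56 mm → contributes +1 734 016 mm⁴
Total I = 4 332 032 mm⁴.
For the y-axis: x̄ = 25.697 mm.
Repeating about the centroidal y-axis gives I_y = 1 053 001 mm⁴.

I_x ≈ 4.33 × 10⁶ mm⁴, I_y ≈ 1.05 × 10⁶ mm⁴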